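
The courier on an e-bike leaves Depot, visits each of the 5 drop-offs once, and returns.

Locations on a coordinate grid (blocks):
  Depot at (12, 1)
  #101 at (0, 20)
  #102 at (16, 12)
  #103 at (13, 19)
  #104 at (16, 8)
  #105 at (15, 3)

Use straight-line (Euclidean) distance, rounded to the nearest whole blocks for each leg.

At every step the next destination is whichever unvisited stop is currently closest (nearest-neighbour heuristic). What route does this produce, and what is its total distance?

56 blocks along Depot → #105 → #104 → #102 → #103 → #101 → Depot.

At Depot the remaining stops are #105 4, #104 8, #102 12, #103 18, #101 22; go to #105.
At #105 the remaining stops are #104 5, #102 9, #103 16, #101 23; go to #104.
At #104 the remaining stops are #102 4, #103 11, #101 20; go to #102.
At #102 the remaining stops are #103 8, #101 18; go to #103.
At #103 the remaining stops are #101 13; go to #101.
Return #101→Depot: 22.
Total = 4 + 5 + 4 + 8 + 13 + 22 = 56.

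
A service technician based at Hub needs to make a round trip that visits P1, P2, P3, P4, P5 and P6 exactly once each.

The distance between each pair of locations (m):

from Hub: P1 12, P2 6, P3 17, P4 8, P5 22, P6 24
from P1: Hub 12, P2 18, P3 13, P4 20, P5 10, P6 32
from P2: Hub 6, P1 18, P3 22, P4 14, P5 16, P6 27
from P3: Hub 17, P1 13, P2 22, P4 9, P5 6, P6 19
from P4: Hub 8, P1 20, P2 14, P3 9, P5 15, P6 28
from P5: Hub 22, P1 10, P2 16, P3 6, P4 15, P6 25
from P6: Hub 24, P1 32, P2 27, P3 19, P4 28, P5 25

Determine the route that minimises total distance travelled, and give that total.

Shortest round trip = 95 m.

There are 360 distinct closed tours to check (reversals are equivalent).
Hub-P1-P2-P3-P4-P5-P6-Hub: 12+18+22+9+15+25+24 = 125
Hub-P1-P2-P3-P4-P6-P5-Hub: 12+18+22+9+28+25+22 = 136
Hub-P1-P2-P3-P5-P4-P6-Hub: 12+18+22+6+15+28+24 = 125
Hub-P1-P2-P3-P5-P6-P4-Hub: 12+18+22+6+25+28+8 = 119
Hub-P1-P2-P3-P6-P4-P5-Hub: 12+18+22+19+28+15+22 = 136
Hub-P1-P2-P3-P6-P5-P4-Hub: 12+18+22+19+25+15+8 = 119
Hub-P1-P2-P4-P3-P5-P6-Hub: 12+18+14+9+6+25+24 = 108
Hub-P1-P2-P4-P3-P6-P5-Hub: 12+18+14+9+19+25+22 = 119
… (352 more)
Hub-P1-P5-P3-P6-P4-P2-Hub: 12+10+6+19+28+14+6 = 95  ← best
The minimum is 95.
One optimal route: Hub → P1 → P5 → P3 → P6 → P4 → P2 → Hub (or its reverse).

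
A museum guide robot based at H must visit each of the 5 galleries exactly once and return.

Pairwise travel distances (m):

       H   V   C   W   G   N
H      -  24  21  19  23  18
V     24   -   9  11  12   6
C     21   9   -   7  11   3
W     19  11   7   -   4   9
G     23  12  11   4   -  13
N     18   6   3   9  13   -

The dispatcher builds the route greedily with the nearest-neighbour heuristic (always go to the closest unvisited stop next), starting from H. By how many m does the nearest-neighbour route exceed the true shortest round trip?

Excess over optimum: 3 m.

From H: N=18, W=19, C=21, G=23, V=24 → choose N (18).
From N: C=3, V=6, W=9, G=13 → choose C (3).
From C: W=7, V=9, G=11 → choose W (7).
From W: G=4, V=11 → choose G (4).
From G: V=12 → choose V (12).
NN route H → N → C → W → G → V → H costs 68.
Optimal: H → C → N → V → G → W → H costs 65 (by enumerating all 60 distinct tours).
Excess = 68 − 65 = 3.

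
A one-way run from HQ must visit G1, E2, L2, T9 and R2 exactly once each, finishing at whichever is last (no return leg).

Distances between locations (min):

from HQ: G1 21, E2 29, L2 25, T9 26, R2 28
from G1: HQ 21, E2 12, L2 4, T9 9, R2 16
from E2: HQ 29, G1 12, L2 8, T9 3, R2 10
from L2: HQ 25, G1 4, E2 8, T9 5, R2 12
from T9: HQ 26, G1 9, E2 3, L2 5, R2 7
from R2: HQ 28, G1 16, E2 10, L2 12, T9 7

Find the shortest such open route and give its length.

Shortest open route: 43 min.

There are 5! = 120 possible orderings.
HQ - G1 - E2 - L2 - T9 - R2: 21+12+8+5+7 = 53
HQ - G1 - E2 - L2 - R2 - T9: 21+12+8+12+7 = 60
HQ - G1 - E2 - T9 - L2 - R2: 21+12+3+5+12 = 53
HQ - G1 - E2 - T9 - R2 - L2: 21+12+3+7+12 = 55
HQ - G1 - E2 - R2 - L2 - T9: 21+12+10+12+5 = 60
HQ - G1 - E2 - R2 - T9 - L2: 21+12+10+7+5 = 55
HQ - G1 - L2 - E2 - T9 - R2: 21+4+8+3+7 = 43
HQ - G1 - L2 - E2 - R2 - T9: 21+4+8+10+7 = 50
HQ - G1 - L2 - T9 - E2 - R2: 21+4+5+3+10 = 43
HQ - G1 - L2 - T9 - R2 - E2: 21+4+5+7+10 = 47
HQ - G1 - L2 - R2 - E2 - T9: 21+4+12+10+3 = 50
HQ - G1 - L2 - R2 - T9 - E2: 21+4+12+7+3 = 47
HQ - G1 - T9 - E2 - L2 - R2: 21+9+3+8+12 = 53
HQ - G1 - T9 - E2 - R2 - L2: 21+9+3+10+12 = 55
… (106 more)
The minimum is 43.
One shortest path: HQ → G1 → L2 → E2 → T9 → R2.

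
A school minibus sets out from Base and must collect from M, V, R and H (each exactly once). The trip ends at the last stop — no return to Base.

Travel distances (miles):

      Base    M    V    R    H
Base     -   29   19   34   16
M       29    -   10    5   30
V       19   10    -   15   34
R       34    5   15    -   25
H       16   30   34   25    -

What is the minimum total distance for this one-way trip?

Minimum one-way distance = 56 miles.

There are 4! = 24 possible orderings.
Base - M - V - R - H: 29+10+15+25 = 79
Base - M - V - H - R: 29+10+34+25 = 98
Base - M - R - V - H: 29+5+15+34 = 83
Base - M - R - H - V: 29+5+25+34 = 93
Base - M - H - V - R: 29+30+34+15 = 108
Base - M - H - R - V: 29+30+25+15 = 99
Base - V - M - R - H: 19+10+5+25 = 59
Base - V - M - H - R: 19+10+30+25 = 84
Base - V - R - M - H: 19+15+5+30 = 69
Base - V - R - H - M: 19+15+25+30 = 89
Base - V - H - M - R: 19+34+30+5 = 88
Base - V - H - R - M: 19+34+25+5 = 83
Base - R - M - V - H: 34+5+10+34 = 83
Base - R - M - H - V: 34+5+30+34 = 103
… (10 more)
Base - H - R - M - V: 16+25+5+10 = 56  ← best
The minimum is 56.
One shortest path: Base → H → R → M → V.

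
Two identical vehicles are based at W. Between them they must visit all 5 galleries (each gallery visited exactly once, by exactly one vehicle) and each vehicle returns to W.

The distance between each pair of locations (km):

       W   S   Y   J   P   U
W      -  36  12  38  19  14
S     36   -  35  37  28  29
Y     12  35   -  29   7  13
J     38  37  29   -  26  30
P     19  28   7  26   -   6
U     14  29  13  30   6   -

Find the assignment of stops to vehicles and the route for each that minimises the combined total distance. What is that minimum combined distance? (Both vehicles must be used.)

Minimum combined distance: 143 km.

There are 2^4 − 1 = 15 ways to divide the 5 stops into two non-empty groups. For each, the best each vehicle can do is its own shortest tour through its group:
  {S} + {Y, J, P, U}: 72 + 87 = 159
  {Y} + {S, J, P, U}: 24 + 119 = 143
  {S, Y} + {J, P, U}: 83 + 84 = 167
  {J} + {S, Y, P, U}: 76 + 90 = 166
  {S, J} + {Y, P, U}: 111 + 39 = 150
  {Y, J} + {S, P, U}: 79 + 84 = 163
  … (15 splits in total)
Best: vehicle 1 W → Y → W = 24; vehicle 2 W → S → J → P → U → W = 119; combined 143.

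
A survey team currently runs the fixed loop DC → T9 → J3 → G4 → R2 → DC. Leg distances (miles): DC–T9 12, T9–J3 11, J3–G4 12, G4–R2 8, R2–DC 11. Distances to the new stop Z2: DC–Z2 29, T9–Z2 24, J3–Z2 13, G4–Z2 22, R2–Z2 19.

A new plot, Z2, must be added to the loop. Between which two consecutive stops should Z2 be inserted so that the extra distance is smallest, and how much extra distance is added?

+23 miles — insert Z2 between J3 and G4.

Insertion cost between consecutive stops i–j is d(i,Z2) + d(Z2,j) − d(i,j):
  between DC and T9: 29 + 24 − 12 = 41
  between T9 and J3: 24 + 13 − 11 = 26
  between J3 and G4: 13 + 22 − 12 = 23
  between G4 and R2: 22 + 19 − 8 = 33
  between R2 and DC: 19 + 29 − 11 = 37
Cheapest insertion is between J3 and G4, adding 23.
New total = 54 + 23 = 77.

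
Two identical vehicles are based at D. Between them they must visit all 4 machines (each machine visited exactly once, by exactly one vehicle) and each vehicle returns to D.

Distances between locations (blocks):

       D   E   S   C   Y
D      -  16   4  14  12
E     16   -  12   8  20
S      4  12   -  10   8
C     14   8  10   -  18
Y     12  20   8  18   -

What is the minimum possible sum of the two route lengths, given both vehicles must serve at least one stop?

62 blocks — the smallest possible combined total.

There are 2^3 − 1 = 7 ways to divide the 4 stops into two non-empty groups. For each, the best each vehicle can do is its own shortest tour through its group:
  {E} + {S, C, Y}: 32 + 44 = 76
  {S} + {E, C, Y}: 8 + 54 = 62
  {E, S} + {C, Y}: 32 + 44 = 76
  {C} + {E, S, Y}: 28 + 48 = 76
  {E, C} + {S, Y}: 38 + 24 = 62
  {S, C} + {E, Y}: 28 + 48 = 76
  … (7 splits in total)
Best: vehicle 1 D → S → D = 8; vehicle 2 D → E → C → Y → D = 54; combined 62.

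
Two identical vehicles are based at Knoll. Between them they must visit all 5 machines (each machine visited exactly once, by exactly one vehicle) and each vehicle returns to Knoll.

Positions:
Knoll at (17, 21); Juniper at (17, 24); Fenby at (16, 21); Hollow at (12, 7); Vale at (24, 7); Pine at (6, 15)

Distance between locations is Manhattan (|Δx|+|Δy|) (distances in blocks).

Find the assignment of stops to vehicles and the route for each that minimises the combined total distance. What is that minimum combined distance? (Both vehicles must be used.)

There are 2^4 − 1 = 15 ways to divide the 5 stops into two non-empty groups. For each, the best each vehicle can do is its own shortest tour through its group:
  {Juniper} + {Fenby, Hollow, Vale, Pine}: 6 + 64 = 70
  {Fenby} + {Juniper, Hollow, Vale, Pine}: 2 + 70 = 72
  {Juniper, Fenby} + {Hollow, Vale, Pine}: 8 + 64 = 72
  {Hollow} + {Juniper, Fenby, Vale, Pine}: 38 + 70 = 108
  {Juniper, Hollow} + {Fenby, Vale, Pine}: 44 + 64 = 108
  {Fenby, Hollow} + {Juniper, Vale, Pine}: 38 + 70 = 108
  … (15 splits in total)
Best: vehicle 1 Knoll → Juniper → Knoll = 6; vehicle 2 Knoll → Fenby → Pine → Hollow → Vale → Knoll = 64; combined 70.

70 blocks — the smallest possible combined total.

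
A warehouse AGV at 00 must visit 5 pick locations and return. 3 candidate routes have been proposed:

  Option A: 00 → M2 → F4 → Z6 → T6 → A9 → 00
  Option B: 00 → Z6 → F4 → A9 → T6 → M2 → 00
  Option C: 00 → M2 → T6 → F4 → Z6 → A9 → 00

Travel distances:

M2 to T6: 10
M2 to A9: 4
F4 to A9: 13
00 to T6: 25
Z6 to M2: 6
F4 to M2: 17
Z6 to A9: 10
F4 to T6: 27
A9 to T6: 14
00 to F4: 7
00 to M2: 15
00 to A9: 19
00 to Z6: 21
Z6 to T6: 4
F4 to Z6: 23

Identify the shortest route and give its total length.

Option A: 15 + 17 + 23 + 4 + 14 + 19 = 92
Option B: 21 + 23 + 13 + 14 + 10 + 15 = 96
Option C: 15 + 10 + 27 + 23 + 10 + 19 = 104

92 — Option A is the shortest.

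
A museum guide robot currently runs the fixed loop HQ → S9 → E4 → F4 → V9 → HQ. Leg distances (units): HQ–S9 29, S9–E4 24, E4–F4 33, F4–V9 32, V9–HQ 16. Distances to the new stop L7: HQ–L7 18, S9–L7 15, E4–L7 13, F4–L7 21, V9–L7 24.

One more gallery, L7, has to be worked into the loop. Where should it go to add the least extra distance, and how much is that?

Insertion cost between consecutive stops i–j is d(i,L7) + d(L7,j) − d(i,j):
  between HQ and S9: 18 + 15 − 29 = 4
  between S9 and E4: 15 + 13 − 24 = 4
  between E4 and F4: 13 + 21 − 33 = 1
  between F4 and V9: 21 + 24 − 32 = 13
  between V9 and HQ: 24 + 18 − 16 = 26
Cheapest insertion is between E4 and F4, adding 1.
New total = 134 + 1 = 135.

Adding 1 by placing L7 on the E4–F4 leg.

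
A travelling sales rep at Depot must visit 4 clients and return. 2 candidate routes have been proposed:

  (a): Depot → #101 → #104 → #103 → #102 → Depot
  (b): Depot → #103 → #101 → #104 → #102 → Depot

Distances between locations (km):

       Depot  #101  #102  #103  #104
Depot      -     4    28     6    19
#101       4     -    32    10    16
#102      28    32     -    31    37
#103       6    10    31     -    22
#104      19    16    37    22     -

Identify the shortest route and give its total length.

(a): 4 + 16 + 22 + 31 + 28 = 101
(b): 6 + 10 + 16 + 37 + 28 = 97

Shortest is (b), total 97 km.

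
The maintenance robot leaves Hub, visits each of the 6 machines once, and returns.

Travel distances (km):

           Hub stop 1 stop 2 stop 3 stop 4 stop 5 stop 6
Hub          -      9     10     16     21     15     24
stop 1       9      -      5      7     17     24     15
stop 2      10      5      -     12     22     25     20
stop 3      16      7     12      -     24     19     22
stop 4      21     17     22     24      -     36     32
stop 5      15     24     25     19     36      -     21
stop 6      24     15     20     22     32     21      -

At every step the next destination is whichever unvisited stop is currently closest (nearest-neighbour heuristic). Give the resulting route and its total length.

At Hub the remaining stops are stop 1 9, stop 2 10, stop 5 15, stop 3 16, stop 4 21, stop 6 24; go to stop 1.
At stop 1 the remaining stops are stop 2 5, stop 3 7, stop 6 15, stop 4 17, stop 5 24; go to stop 2.
At stop 2 the remaining stops are stop 3 12, stop 6 20, stop 4 22, stop 5 25; go to stop 3.
At stop 3 the remaining stops are stop 5 19, stop 6 22, stop 4 24; go to stop 5.
At stop 5 the remaining stops are stop 6 21, stop 4 36; go to stop 6.
At stop 6 the remaining stops are stop 4 32; go to stop 4.
Return stop 4→Hub: 21.
Total = 9 + 5 + 12 + 19 + 21 + 32 + 21 = 119.

Nearest-neighbour total = 119 km; route Hub → stop 1 → stop 2 → stop 3 → stop 5 → stop 6 → stop 4 → Hub.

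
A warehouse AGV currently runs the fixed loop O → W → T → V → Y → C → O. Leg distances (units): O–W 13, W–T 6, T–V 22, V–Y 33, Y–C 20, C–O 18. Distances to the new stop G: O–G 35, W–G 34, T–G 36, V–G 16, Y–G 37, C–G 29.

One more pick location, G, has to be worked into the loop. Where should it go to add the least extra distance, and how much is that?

Insertion cost between consecutive stops i–j is d(i,G) + d(G,j) − d(i,j):
  between O and W: 35 + 34 − 13 = 56
  between W and T: 34 + 36 − 6 = 64
  between T and V: 36 + 16 − 22 = 30
  between V and Y: 16 + 37 − 33 = 20
  between Y and C: 37 + 29 − 20 = 46
  between C and O: 29 + 35 − 18 = 46
Cheapest insertion is between V and Y, adding 20.
New total = 112 + 20 = 132.

Adding 20 by placing G on the V–Y leg.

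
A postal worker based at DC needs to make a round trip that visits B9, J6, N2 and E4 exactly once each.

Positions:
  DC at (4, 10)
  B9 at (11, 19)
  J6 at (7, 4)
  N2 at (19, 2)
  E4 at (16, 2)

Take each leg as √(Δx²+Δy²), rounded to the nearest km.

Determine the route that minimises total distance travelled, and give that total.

With 4 stops there are 4!/2 = 12 distinct round trips (a route and its reverse cost the same).
DC→B9→J6→N2→E4→DC: 11+16+12+3+14 = 56
DC→B9→J6→E4→N2→DC: 11+16+9+3+17 = 56
DC→B9→N2→J6→E4→DC: 11+19+12+9+14 = 65
DC→B9→N2→E4→J6→DC: 11+19+3+9+7 = 49
DC→B9→E4→J6→N2→DC: 11+18+9+12+17 = 67
DC→B9→E4→N2→J6→DC: 11+18+3+12+7 = 51
DC→J6→B9→N2→E4→DC: 7+16+19+3+14 = 59
DC→J6→B9→E4→N2→DC: 7+16+18+3+17 = 61
DC→J6→N2→B9→E4→DC: 7+12+19+18+14 = 70
DC→J6→E4→B9→N2→DC: 7+9+18+19+17 = 70
DC→N2→B9→J6→E4→DC: 17+19+16+9+14 = 75
DC→N2→J6→B9→E4→DC: 17+12+16+18+14 = 77
The minimum is 49.
One optimal route: DC → B9 → N2 → E4 → J6 → DC (or its reverse).

Minimum total distance: 49 km.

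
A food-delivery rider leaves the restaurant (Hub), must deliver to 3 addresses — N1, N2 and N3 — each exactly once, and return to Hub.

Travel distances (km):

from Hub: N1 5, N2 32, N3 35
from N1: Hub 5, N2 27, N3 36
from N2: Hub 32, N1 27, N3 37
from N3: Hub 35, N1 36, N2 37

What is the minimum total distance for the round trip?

Minimum total distance: 104 km.

Hub-N1-N2-N3-Hub: 5+27+37+35 = 104
Hub-N1-N3-N2-Hub: 5+36+37+32 = 110
Hub-N2-N1-N3-Hub: 32+27+36+35 = 130
The minimum is 104.
One optimal route: Hub → N1 → N2 → N3 → Hub (or its reverse).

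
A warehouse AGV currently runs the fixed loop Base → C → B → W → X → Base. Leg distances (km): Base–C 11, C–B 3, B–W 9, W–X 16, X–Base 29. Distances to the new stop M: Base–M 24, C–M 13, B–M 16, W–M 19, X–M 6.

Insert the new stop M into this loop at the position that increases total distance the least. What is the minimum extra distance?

Adding 1 km by placing M on the X–Base leg.

Insertion cost between consecutive stops i–j is d(i,M) + d(M,j) − d(i,j):
  between Base and C: 24 + 13 − 11 = 26
  between C and B: 13 + 16 − 3 = 26
  between B and W: 16 + 19 − 9 = 26
  between W and X: 19 + 6 − 16 = 9
  between X and Base: 6 + 24 − 29 = 1
Cheapest insertion is between X and Base, adding 1.
New total = 68 + 1 = 69.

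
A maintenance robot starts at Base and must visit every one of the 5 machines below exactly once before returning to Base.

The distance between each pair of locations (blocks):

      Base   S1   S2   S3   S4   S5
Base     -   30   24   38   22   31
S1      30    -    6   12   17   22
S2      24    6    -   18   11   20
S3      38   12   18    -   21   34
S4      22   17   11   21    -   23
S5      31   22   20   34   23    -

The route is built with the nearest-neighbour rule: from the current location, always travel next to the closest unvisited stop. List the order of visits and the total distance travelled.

From Base: distances to unvisited — S4=22, S2=24, S1=30, S5=31, S3=38. Nearest is S4 (22).
From S4: distances to unvisited — S2=11, S1=17, S3=21, S5=23. Nearest is S2 (11).
From S2: distances to unvisited — S1=6, S3=18, S5=20. Nearest is S1 (6).
From S1: distances to unvisited — S3=12, S5=22. Nearest is S3 (12).
From S3: distances to unvisited — S5=34. Nearest is S5 (34).
Return S5→Base: 31.
Total = 22 + 11 + 6 + 12 + 34 + 31 = 116.

Total distance 116 blocks via the nearest-neighbour route Base → S4 → S2 → S1 → S3 → S5 → Base.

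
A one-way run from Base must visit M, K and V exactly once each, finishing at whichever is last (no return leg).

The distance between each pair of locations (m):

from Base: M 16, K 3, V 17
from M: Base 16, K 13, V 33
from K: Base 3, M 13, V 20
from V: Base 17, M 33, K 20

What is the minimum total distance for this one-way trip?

There are 3! = 6 possible orderings.
Base → M → K → V: 16+13+20 = 49
Base → M → V → K: 16+33+20 = 69
Base → K → M → V: 3+13+33 = 49
Base → K → V → M: 3+20+33 = 56
Base → V → M → K: 17+33+13 = 63
Base → V → K → M: 17+20+13 = 50
The minimum is 49.
One shortest path: Base → M → K → V.

Shortest open route: 49 m.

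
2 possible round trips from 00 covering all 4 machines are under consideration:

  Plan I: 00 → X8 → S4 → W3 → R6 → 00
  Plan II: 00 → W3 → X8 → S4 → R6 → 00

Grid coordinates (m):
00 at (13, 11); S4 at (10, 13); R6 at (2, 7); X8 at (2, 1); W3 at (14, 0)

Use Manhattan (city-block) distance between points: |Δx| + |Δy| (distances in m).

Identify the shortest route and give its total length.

Plan I: 21 + 20 + 17 + 19 + 15 = 92
Plan II: 12 + 13 + 20 + 14 + 15 = 74

74 m — Plan II is the shortest.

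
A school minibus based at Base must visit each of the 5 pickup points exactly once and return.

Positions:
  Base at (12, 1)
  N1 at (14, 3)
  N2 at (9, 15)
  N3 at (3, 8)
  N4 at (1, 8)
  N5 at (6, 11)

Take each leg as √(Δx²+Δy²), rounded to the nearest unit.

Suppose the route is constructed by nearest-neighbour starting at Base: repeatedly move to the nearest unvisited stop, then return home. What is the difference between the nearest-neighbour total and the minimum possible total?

Excess over optimum: 5.

From Base: N1=3, N3=11, N5=12, N4=13, N2=14 → choose N1 (3).
From N1: N5=11, N3=12, N2=13, N4=14 → choose N5 (11).
From N5: N3=4, N2=5, N4=6 → choose N3 (4).
From N3: N4=2, N2=9 → choose N4 (2).
From N4: N2=11 → choose N2 (11).
NN route Base → N1 → N5 → N3 → N4 → N2 → Base costs 45.
Optimal: Base → N1 → N2 → N5 → N3 → N4 → Base costs 40 (by enumerating all 60 distinct tours).
Excess = 45 − 40 = 5.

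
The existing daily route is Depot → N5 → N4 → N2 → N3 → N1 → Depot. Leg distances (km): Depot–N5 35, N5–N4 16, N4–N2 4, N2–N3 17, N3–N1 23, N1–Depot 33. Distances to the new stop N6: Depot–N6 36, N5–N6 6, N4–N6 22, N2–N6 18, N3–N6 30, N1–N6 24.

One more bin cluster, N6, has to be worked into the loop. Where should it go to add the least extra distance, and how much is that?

Insertion cost between consecutive stops i–j is d(i,N6) + d(N6,j) − d(i,j):
  between Depot and N5: 36 + 6 − 35 = 7
  between N5 and N4: 6 + 22 − 16 = 12
  between N4 and N2: 22 + 18 − 4 = 36
  between N2 and N3: 18 + 30 − 17 = 31
  between N3 and N1: 30 + 24 − 23 = 31
  between N1 and Depot: 24 + 36 − 33 = 27
Cheapest insertion is between Depot and N5, adding 7.
New total = 128 + 7 = 135.

Adding 7 km by placing N6 on the Depot–N5 leg.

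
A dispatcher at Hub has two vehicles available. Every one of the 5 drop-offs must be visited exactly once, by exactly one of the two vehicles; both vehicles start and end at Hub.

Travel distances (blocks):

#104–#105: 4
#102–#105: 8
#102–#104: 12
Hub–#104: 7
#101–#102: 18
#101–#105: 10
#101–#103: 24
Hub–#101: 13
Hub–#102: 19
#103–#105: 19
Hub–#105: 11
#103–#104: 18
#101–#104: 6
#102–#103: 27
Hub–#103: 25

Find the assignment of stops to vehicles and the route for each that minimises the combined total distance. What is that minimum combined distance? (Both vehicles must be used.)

Try each way of splitting the stops between the two vehicles (each non-empty) and, for each split, find the best tour for each vehicle:
  {#101} + {#102, #103, #104, #105}: 26 + 71 = 97
  {#102} + {#101, #103, #104, #105}: 38 + 67 = 105
  {#101, #102} + {#103, #104, #105}: 50 + 55 = 105
  {#103} + {#101, #102, #104, #105}: 50 + 50 = 100
  {#101, #103} + {#102, #104, #105}: 62 + 38 = 100
  {#102, #103} + {#101, #104, #105}: 71 + 34 = 105
  … (15 splits in total)
Best: vehicle 1 Hub → #101 → Hub = 26; vehicle 2 Hub → #102 → #105 → #103 → #104 → Hub = 71; combined 97.

Minimum combined distance: 97 blocks.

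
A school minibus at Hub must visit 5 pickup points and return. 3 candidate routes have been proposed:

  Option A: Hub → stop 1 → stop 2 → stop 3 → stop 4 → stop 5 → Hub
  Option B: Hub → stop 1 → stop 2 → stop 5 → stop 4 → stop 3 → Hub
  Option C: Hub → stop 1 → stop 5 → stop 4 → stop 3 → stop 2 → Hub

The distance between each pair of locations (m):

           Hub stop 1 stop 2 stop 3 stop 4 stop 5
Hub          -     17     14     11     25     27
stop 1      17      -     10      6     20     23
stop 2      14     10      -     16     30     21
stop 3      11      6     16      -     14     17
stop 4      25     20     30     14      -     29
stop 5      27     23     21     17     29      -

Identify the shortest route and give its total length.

102 m — Option B is the shortest.

Option A: 17 + 10 + 16 + 14 + 29 + 27 = 113
Option B: 17 + 10 + 21 + 29 + 14 + 11 = 102
Option C: 17 + 23 + 29 + 14 + 16 + 14 = 113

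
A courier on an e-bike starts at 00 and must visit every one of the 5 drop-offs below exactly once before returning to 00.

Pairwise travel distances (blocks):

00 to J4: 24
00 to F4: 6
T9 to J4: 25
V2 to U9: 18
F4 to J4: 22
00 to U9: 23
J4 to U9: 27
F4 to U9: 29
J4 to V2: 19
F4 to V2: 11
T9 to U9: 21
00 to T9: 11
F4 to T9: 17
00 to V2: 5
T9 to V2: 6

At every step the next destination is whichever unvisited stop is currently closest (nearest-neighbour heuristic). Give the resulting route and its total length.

00 → [V2:5 / F4:6 / T9:11 / U9:23 / J4:24] → V2 (5)
V2 → [T9:6 / F4:11 / U9:18 / J4:19] → T9 (6)
T9 → [F4:17 / U9:21 / J4:25] → F4 (17)
F4 → [J4:22 / U9:29] → J4 (22)
J4 → [U9:27] → U9 (27)
Return U9→00: 23.
Total = 5 + 6 + 17 + 22 + 27 + 23 = 100.

Nearest-neighbour total = 100 blocks; route 00 → V2 → T9 → F4 → J4 → U9 → 00.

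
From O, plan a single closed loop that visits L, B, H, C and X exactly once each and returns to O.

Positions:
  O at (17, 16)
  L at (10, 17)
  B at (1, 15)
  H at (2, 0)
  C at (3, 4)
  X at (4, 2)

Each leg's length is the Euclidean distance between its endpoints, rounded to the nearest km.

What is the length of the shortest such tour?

Shortest round trip = 53 km.

O-L-B-H-C-X-O: 7+9+15+4+2+19 = 56
O-L-B-H-X-C-O: 7+9+15+3+2+18 = 54
O-L-B-C-H-X-O: 7+9+11+4+3+19 = 53
O-L-B-C-X-H-O: 7+9+11+2+3+22 = 54
O-L-B-X-H-C-O: 7+9+13+3+4+18 = 54
O-L-B-X-C-H-O: 7+9+13+2+4+22 = 57
O-L-H-B-C-X-O: 7+19+15+11+2+19 = 73
O-L-H-B-X-C-O: 7+19+15+13+2+18 = 74
O-L-H-C-B-X-O: 7+19+4+11+13+19 = 73
O-L-H-C-X-B-O: 7+19+4+2+13+16 = 61
O-L-H-X-B-C-O: 7+19+3+13+11+18 = 71
O-L-H-X-C-B-O: 7+19+3+2+11+16 = 58
O-L-C-B-H-X-O: 7+15+11+15+3+19 = 70
O-L-C-B-X-H-O: 7+15+11+13+3+22 = 71
… (46 more)
The minimum is 53.
One optimal route: O → L → B → C → H → X → O (or its reverse).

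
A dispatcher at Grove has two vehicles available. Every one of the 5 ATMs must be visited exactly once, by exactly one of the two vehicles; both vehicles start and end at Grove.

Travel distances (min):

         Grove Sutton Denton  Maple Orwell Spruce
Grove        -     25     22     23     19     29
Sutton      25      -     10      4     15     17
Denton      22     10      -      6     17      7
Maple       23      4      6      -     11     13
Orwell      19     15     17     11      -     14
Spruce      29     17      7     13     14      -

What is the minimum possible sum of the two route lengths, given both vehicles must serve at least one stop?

Try each way of splitting the stops between the two vehicles (each non-empty) and, for each split, find the best tour for each vehicle:
  {Sutton} + {Denton, Maple, Orwell, Spruce}: 50 + 69 = 119
  {Denton} + {Sutton, Maple, Orwell, Spruce}: 44 + 75 = 119
  {Sutton, Denton} + {Maple, Orwell, Spruce}: 57 + 69 = 126
  {Maple} + {Sutton, Denton, Orwell, Spruce}: 46 + 75 = 121
  {Sutton, Maple} + {Denton, Orwell, Spruce}: 52 + 62 = 114
  {Denton, Maple} + {Sutton, Orwell, Spruce}: 51 + 75 = 126
  … (15 splits in total)
  {Orwell} + {Sutton, Denton, Maple, Spruce}: 38 + 71 = 109  ← best
Best: vehicle 1 Grove → Orwell → Grove = 38; vehicle 2 Grove → Sutton → Maple → Denton → Spruce → Grove = 71; combined 109.

Minimum combined distance: 109 min.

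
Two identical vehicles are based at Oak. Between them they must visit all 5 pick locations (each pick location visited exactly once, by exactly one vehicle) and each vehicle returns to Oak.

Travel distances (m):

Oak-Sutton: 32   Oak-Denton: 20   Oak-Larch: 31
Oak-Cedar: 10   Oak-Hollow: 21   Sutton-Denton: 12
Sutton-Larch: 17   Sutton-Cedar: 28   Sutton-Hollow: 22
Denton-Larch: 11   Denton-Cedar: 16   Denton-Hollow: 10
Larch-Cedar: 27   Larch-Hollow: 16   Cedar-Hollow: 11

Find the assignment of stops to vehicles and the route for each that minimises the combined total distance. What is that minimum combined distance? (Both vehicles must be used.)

Minimum combined distance: 106 m.

Check every non-empty split of the stops between the two vehicles; for each half take its own optimal tour:
  {Sutton} + {Denton, Larch, Cedar, Hollow}: 64 + 68 = 132
  {Denton} + {Sutton, Larch, Cedar, Hollow}: 40 + 86 = 126
  {Sutton, Denton} + {Larch, Cedar, Hollow}: 64 + 68 = 132
  {Larch} + {Sutton, Denton, Cedar, Hollow}: 62 + 75 = 137
  {Sutton, Larch} + {Denton, Cedar, Hollow}: 80 + 51 = 131
  {Denton, Larch} + {Sutton, Cedar, Hollow}: 62 + 75 = 137
  … (15 splits in total)
  {Cedar} + {Sutton, Denton, Larch, Hollow}: 20 + 86 = 106  ← best
Best: vehicle 1 Oak → Cedar → Oak = 20; vehicle 2 Oak → Denton → Sutton → Larch → Hollow → Oak = 86; combined 106.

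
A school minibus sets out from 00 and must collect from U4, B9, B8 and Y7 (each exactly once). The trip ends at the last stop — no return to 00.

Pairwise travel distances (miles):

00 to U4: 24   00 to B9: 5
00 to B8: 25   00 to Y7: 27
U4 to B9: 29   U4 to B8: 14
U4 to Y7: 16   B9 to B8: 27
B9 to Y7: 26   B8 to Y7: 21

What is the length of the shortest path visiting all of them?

There are 4! = 24 possible orderings.
00 - U4 - B9 - B8 - Y7: 24+29+27+21 = 101
00 - U4 - B9 - Y7 - B8: 24+29+26+21 = 100
00 - U4 - B8 - B9 - Y7: 24+14+27+26 = 91
00 - U4 - B8 - Y7 - B9: 24+14+21+26 = 85
00 - U4 - Y7 - B9 - B8: 24+16+26+27 = 93
00 - U4 - Y7 - B8 - B9: 24+16+21+27 = 88
00 - B9 - U4 - B8 - Y7: 5+29+14+21 = 69
00 - B9 - U4 - Y7 - B8: 5+29+16+21 = 71
00 - B9 - B8 - U4 - Y7: 5+27+14+16 = 62
00 - B9 - B8 - Y7 - U4: 5+27+21+16 = 69
00 - B9 - Y7 - U4 - B8: 5+26+16+14 = 61
00 - B9 - Y7 - B8 - U4: 5+26+21+14 = 66
00 - B8 - U4 - B9 - Y7: 25+14+29+26 = 94
00 - B8 - U4 - Y7 - B9: 25+14+16+26 = 81
… (10 more)
The minimum is 61.
One shortest path: 00 → B9 → Y7 → U4 → B8.

Minimum one-way distance = 61 miles.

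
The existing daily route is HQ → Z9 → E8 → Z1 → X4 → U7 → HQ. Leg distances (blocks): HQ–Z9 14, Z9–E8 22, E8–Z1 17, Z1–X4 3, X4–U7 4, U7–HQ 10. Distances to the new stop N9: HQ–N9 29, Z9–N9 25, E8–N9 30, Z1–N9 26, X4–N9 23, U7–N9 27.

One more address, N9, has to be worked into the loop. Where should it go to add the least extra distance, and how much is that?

Minimum extra distance: 33 blocks, inserting N9 between Z9 and E8.

Insertion cost between consecutive stops i–j is d(i,N9) + d(N9,j) − d(i,j):
  between HQ and Z9: 29 + 25 − 14 = 40
  between Z9 and E8: 25 + 30 − 22 = 33
  between E8 and Z1: 30 + 26 − 17 = 39
  between Z1 and X4: 26 + 23 − 3 = 46
  between X4 and U7: 23 + 27 − 4 = 46
  between U7 and HQ: 27 + 29 − 10 = 46
Cheapest insertion is between Z9 and E8, adding 33.
New total = 70 + 33 = 103.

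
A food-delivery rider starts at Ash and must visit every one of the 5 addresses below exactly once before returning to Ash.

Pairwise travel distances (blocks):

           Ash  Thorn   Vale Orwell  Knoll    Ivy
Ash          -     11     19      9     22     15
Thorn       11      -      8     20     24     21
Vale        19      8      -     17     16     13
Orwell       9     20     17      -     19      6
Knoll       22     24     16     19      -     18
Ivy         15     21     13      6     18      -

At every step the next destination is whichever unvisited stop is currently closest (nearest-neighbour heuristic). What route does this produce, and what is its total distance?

Total distance 82 blocks via the nearest-neighbour route Ash → Orwell → Ivy → Vale → Thorn → Knoll → Ash.

At Ash the remaining stops are Orwell 9, Thorn 11, Ivy 15, Vale 19, Knoll 22; go to Orwell.
At Orwell the remaining stops are Ivy 6, Vale 17, Knoll 19, Thorn 20; go to Ivy.
At Ivy the remaining stops are Vale 13, Knoll 18, Thorn 21; go to Vale.
At Vale the remaining stops are Thorn 8, Knoll 16; go to Thorn.
At Thorn the remaining stops are Knoll 24; go to Knoll.
Return Knoll→Ash: 22.
Total = 9 + 6 + 13 + 8 + 24 + 22 = 82.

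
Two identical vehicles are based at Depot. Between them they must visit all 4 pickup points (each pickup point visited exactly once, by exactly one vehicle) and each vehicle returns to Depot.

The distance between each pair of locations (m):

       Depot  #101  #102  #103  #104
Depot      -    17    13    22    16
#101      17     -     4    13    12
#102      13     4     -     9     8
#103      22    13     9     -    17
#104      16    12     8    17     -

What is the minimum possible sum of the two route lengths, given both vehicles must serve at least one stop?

84 m — the smallest possible combined total.

There are 2^3 − 1 = 7 ways to divide the 4 stops into two non-empty groups. For each, the best each vehicle can do is its own shortest tour through its group:
  {#101} + {#102, #103, #104}: 34 + 55 = 89
  {#102} + {#101, #103, #104}: 26 + 63 = 89
  {#101, #102} + {#103, #104}: 34 + 55 = 89
  {#103} + {#101, #102, #104}: 44 + 45 = 89
  {#101, #103} + {#102, #104}: 52 + 37 = 89
  {#102, #103} + {#101, #104}: 44 + 45 = 89
  … (7 splits in total)
  {#101, #102, #103} + {#104}: 52 + 32 = 84  ← best
Best: vehicle 1 Depot → #101 → #102 → #103 → Depot = 52; vehicle 2 Depot → #104 → Depot = 32; combined 84.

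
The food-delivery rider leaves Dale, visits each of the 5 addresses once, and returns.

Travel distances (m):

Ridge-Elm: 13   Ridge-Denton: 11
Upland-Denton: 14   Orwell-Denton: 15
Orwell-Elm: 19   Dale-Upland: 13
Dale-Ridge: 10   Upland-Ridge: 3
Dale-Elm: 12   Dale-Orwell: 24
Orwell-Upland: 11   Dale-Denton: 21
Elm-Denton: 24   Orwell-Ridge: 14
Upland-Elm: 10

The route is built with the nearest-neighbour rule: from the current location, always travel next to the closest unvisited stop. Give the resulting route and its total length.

78 m along Dale → Ridge → Upland → Elm → Orwell → Denton → Dale.

Dale → [Ridge:10 / Elm:12 / Upland:13 / Denton:21 / Orwell:24] → Ridge (10)
Ridge → [Upland:3 / Denton:11 / Elm:13 / Orwell:14] → Upland (3)
Upland → [Elm:10 / Orwell:11 / Denton:14] → Elm (10)
Elm → [Orwell:19 / Denton:24] → Orwell (19)
Orwell → [Denton:15] → Denton (15)
Return Denton→Dale: 21.
Total = 10 + 3 + 10 + 19 + 15 + 21 = 78.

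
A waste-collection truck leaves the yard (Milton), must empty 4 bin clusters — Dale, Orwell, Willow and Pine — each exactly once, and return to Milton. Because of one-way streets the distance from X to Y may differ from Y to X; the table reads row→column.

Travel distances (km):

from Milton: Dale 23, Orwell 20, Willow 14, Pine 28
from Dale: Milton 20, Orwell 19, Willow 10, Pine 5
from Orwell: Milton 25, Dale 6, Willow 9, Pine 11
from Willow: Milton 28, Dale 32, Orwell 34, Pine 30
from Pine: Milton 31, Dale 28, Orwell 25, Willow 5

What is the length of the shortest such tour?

64 km — the shortest possible round trip.

Milton→Dale→Orwell→Willow→Pine→Milton: 23+19+9+30+31 = 112
Milton→Dale→Orwell→Pine→Willow→Milton: 23+19+11+5+28 = 86
Milton→Dale→Willow→Orwell→Pine→Milton: 23+10+34+11+31 = 109
Milton→Dale→Willow→Pine→Orwell→Milton: 23+10+30+25+25 = 113
Milton→Dale→Pine→Orwell→Willow→Milton: 23+5+25+9+28 = 90
Milton→Dale→Pine→Willow→Orwell→Milton: 23+5+5+34+25 = 92
Milton→Orwell→Dale→Willow→Pine→Milton: 20+6+10+30+31 = 97
Milton→Orwell→Dale→Pine→Willow→Milton: 20+6+5+5+28 = 64
Milton→Orwell→Willow→Dale→Pine→Milton: 20+9+32+5+31 = 97
Milton→Orwell→Willow→Pine→Dale→Milton: 20+9+30+28+20 = 107
Milton→Orwell→Pine→Dale→Willow→Milton: 20+11+28+10+28 = 97
Milton→Orwell→Pine→Willow→Dale→Milton: 20+11+5+32+20 = 88
Milton→Willow→Dale→Orwell→Pine→Milton: 14+32+19+11+31 = 107
Milton→Willow→Dale→Pine→Orwell→Milton: 14+32+5+25+25 = 101
… (10 more)
The minimum is 64.
One optimal route: Milton → Orwell → Dale → Pine → Willow → Milton.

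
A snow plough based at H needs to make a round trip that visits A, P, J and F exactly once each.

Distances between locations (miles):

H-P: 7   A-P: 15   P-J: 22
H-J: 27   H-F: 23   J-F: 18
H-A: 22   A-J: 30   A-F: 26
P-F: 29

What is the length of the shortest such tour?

Minimum total distance: 93 miles.

H → A → P → J → F → H: 22+15+22+18+23 = 100
H → A → P → F → J → H: 22+15+29+18+27 = 111
H → A → J → P → F → H: 22+30+22+29+23 = 126
H → A → J → F → P → H: 22+30+18+29+7 = 106
H → A → F → P → J → H: 22+26+29+22+27 = 126
H → A → F → J → P → H: 22+26+18+22+7 = 95
H → P → A → J → F → H: 7+15+30+18+23 = 93
H → P → A → F → J → H: 7+15+26+18+27 = 93
H → P → J → A → F → H: 7+22+30+26+23 = 108
H → P → F → A → J → H: 7+29+26+30+27 = 119
H → J → A → P → F → H: 27+30+15+29+23 = 124
H → J → P → A → F → H: 27+22+15+26+23 = 113
The minimum is 93.
One optimal route: H → P → A → J → F → H (or its reverse).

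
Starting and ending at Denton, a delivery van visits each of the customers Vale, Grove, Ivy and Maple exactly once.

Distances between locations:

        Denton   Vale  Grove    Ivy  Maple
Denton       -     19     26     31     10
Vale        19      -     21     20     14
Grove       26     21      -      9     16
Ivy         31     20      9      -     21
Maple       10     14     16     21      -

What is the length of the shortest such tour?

Minimum total distance: 74.

With 4 stops there are 4!/2 = 12 distinct round trips (a route and its reverse cost the same).
Denton→Vale→Grove→Ivy→Maple→Denton: 19+21+9+21+10 = 80
Denton→Vale→Grove→Maple→Ivy→Denton: 19+21+16+21+31 = 108
Denton→Vale→Ivy→Grove→Maple→Denton: 19+20+9+16+10 = 74
Denton→Vale→Ivy→Maple→Grove→Denton: 19+20+21+16+26 = 102
Denton→Vale→Maple→Grove→Ivy→Denton: 19+14+16+9+31 = 89
Denton→Vale→Maple→Ivy→Grove→Denton: 19+14+21+9+26 = 89
Denton→Grove→Vale→Ivy→Maple→Denton: 26+21+20+21+10 = 98
Denton→Grove→Vale→Maple→Ivy→Denton: 26+21+14+21+31 = 113
Denton→Grove→Ivy→Vale→Maple→Denton: 26+9+20+14+10 = 79
Denton→Grove→Maple→Vale→Ivy→Denton: 26+16+14+20+31 = 107
Denton→Ivy→Vale→Grove→Maple→Denton: 31+20+21+16+10 = 98
Denton→Ivy→Grove→Vale→Maple→Denton: 31+9+21+14+10 = 85
The minimum is 74.
One optimal route: Denton → Vale → Ivy → Grove → Maple → Denton (or its reverse).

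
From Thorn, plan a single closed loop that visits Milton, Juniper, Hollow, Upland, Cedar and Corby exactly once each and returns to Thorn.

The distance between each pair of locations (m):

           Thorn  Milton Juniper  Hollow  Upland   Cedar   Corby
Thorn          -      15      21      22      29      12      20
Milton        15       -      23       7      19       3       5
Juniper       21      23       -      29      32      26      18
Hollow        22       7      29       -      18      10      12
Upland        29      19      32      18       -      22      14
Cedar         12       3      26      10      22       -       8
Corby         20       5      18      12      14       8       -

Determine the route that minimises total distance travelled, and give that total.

Thorn→Milton→Juniper→Hollow→Upland→Cedar→Corby→Thorn: 15+23+29+18+22+8+20 = 135
Thorn→Milton→Juniper→Hollow→Upland→Corby→Cedar→Thorn: 15+23+29+18+14+8+12 = 119
Thorn→Milton→Juniper→Hollow→Cedar→Upland→Corby→Thorn: 15+23+29+10+22+14+20 = 133
Thorn→Milton→Juniper→Hollow→Cedar→Corby→Upland→Thorn: 15+23+29+10+8+14+29 = 128
Thorn→Milton→Juniper→Hollow→Corby→Upland→Cedar→Thorn: 15+23+29+12+14+22+12 = 127
Thorn→Milton→Juniper→Hollow→Corby→Cedar→Upland→Thorn: 15+23+29+12+8+22+29 = 138
Thorn→Milton→Juniper→Upland→Hollow→Cedar→Corby→Thorn: 15+23+32+18+10+8+20 = 126
Thorn→Milton→Juniper→Upland→Hollow→Corby→Cedar→Thorn: 15+23+32+18+12+8+12 = 120
… (352 more)
Thorn→Juniper→Corby→Upland→Hollow→Milton→Cedar→Thorn: 21+18+14+18+7+3+12 = 93  ← best
The minimum is 93.
One optimal route: Thorn → Juniper → Corby → Upland → Hollow → Milton → Cedar → Thorn (or its reverse).

Minimum total distance: 93 m.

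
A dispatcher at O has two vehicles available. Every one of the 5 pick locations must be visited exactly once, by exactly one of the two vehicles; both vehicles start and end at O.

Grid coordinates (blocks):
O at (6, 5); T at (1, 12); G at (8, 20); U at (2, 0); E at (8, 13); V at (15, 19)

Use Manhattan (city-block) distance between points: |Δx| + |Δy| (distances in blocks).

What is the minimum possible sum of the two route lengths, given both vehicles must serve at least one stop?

Try each way of splitting the stops between the two vehicles (each non-empty) and, for each split, find the best tour for each vehicle:
  {T} + {G, U, E, V}: 24 + 66 = 90
  {G} + {T, U, E, V}: 34 + 66 = 100
  {T, G} + {U, E, V}: 44 + 64 = 108
  {U} + {T, G, E, V}: 18 + 58 = 76
  {T, U} + {G, E, V}: 34 + 48 = 82
  {G, U} + {T, E, V}: 52 + 56 = 108
  … (15 splits in total)
Best: vehicle 1 O → U → O = 18; vehicle 2 O → T → G → V → E → O = 58; combined 76.

76 blocks — the smallest possible combined total.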